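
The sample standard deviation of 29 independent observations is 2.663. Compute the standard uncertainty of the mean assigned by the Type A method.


u_A = s / sqrt(n)
u_A = 2.663 / sqrt(29)
u_A = 2.663 / 5.3851648
u_A = 0.4945

0.4945


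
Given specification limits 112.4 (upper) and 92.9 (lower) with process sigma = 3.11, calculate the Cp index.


Cp = (USL - LSL) / (6 * sigma)
= (112.4 - 92.9) / (6 * 3.11)
= 19.5000 / 18.6600
= 1.0450

1.0450


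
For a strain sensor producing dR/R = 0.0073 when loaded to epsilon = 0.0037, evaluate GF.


GF = (dR/R) / epsilon
= 0.0073 / 0.0037
= 1.9730

1.9730


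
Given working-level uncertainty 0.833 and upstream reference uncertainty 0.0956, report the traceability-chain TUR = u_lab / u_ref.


TUR = u_lab / u_ref
= 0.833 / 0.0956
= 8.7134

8.7134


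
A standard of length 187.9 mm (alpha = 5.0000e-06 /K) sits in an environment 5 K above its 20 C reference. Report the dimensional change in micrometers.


dL = L * alpha * dT
= 187.9 * 5.0000e-06 * 5
= 0.0046975 mm
dL_um = 0.0046975 * 1000 = 4.6975 um

4.6975


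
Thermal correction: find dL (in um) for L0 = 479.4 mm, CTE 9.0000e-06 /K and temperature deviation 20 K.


dL = L * alpha * dT
= 479.4 * 9.0000e-06 * 20
= 0.0862920 mm
dL_um = 0.0862920 * 1000 = 86.2920 um

86.2920


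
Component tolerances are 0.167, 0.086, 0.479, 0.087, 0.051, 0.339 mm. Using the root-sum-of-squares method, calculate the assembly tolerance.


RSS = sqrt(0.167^2 + 0.086^2 + 0.479^2 + 0.087^2 + 0.051^2 + 0.339^2)
= sqrt(0.389817)
= 0.6244

0.6244


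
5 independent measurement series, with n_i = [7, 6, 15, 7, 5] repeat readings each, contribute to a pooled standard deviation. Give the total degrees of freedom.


nu = sum_i (n_i - 1)
nu = ((7 - 1) + (6 - 1) + (15 - 1) + (7 - 1) + (5 - 1))
nu = 6 + 5 + 14 + 6 + 4
nu = 35

35


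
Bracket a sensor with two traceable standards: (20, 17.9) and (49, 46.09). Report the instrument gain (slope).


slope = (y2 - y1) / (x2 - x1)
= (46.09 - 17.9) / (49 - 20)
= 28.1900 / 29
= 0.9721

0.9721


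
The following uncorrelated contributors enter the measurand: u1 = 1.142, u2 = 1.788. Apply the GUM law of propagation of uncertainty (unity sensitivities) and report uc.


uc = sqrt(1.142^2 + 1.788^2)
uc = sqrt(4.501108)
uc = 2.1216

2.1216


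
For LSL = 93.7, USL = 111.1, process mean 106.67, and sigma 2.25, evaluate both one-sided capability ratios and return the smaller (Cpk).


Cpu = (USL - mean) / (3*sigma) = (111.1 - 106.67) / (3*2.25) = 0.6563
Cpl = (mean - LSL) / (3*sigma) = (106.67 - 93.7) / (3*2.25) = 1.9215
Cpk = min(Cpu, Cpl) = 0.6563

0.6563


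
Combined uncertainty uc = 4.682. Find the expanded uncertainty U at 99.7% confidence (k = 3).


U = k * uc
U = 3 * 4.682
U = 14.0460

14.0460


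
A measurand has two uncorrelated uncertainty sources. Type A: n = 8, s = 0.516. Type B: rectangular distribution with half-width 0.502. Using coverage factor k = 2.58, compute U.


u_A = s / sqrt(n) = 0.516 / sqrt(8) = 0.18243355
u_B = half_width / sqrt(3) = 0.502 / sqrt(3) = 0.28982984
uc = sqrt(u_A^2 + u_B^2) = sqrt(0.18243355^2 + 0.28982984^2) = 0.34246655
U = k * uc = 2.58 * 0.34246655
U = 0.8836

0.8836


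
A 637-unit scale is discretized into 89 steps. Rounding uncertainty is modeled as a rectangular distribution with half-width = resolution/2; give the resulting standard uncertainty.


resolution = range / divisions
resolution = 637 / 89 = 7.1573034
u_res = resolution / (2*sqrt(3))
u_res = 7.1573034 / 3.4641016
u_res = 2.0661

2.0661


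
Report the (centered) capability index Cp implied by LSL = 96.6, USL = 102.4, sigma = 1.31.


Cp = (USL - LSL) / (6 * sigma)
= (102.4 - 96.6) / (6 * 1.31)
= 5.8000 / 7.8600
= 0.7379

0.7379


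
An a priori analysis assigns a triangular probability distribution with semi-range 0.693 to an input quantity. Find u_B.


u_B = half_width / sqrt(6)
u_B = 0.693 / 2.4494897
u_B = 0.2829

0.2829


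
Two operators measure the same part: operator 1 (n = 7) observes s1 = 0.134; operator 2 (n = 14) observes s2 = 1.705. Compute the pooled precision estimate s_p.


s_p = sqrt(((n1-1)*s1^2 + (n2-1)*s2^2) / (n1+n2-2))
numerator = (7-1)*0.134^2 + (14-1)*1.705^2 = 0.107736 + 37.791325 = 37.899061
denominator = 7 + 14 - 2 = 19
s_p^2 = 37.899061 / 19 = 1.9946874
s_p = sqrt(1.9946874) = 1.4123

1.4123


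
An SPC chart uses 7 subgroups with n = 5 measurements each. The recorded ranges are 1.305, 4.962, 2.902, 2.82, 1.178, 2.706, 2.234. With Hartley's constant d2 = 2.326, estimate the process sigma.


R_bar = (1.305 + 4.962 + 2.902 + 2.82 + 1.178 + 2.706 + 2.234) / 7
R_bar = 18.107 / 7 = 2.5867143
sigma_hat = R_bar / d2 = 2.5867143 / 2.326 = 1.1121

1.1121


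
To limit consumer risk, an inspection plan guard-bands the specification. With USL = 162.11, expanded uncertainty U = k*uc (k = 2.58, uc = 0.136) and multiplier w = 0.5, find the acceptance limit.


U = k * uc = 2.58 * 0.136 = 0.35088
guard band g = w * U = 0.5 * 0.35088 = 0.17544
AL = USL - g = 162.11 - 0.17544
AL = 161.9346

161.9346


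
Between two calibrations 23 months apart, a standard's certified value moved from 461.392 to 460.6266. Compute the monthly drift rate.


rate = (v2 - v1) / months
= (460.6266 - 461.392) / 23
= -0.7654 / 23
= -0.0333

-0.0333


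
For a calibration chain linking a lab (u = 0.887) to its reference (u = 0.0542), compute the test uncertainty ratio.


TUR = u_lab / u_ref
= 0.887 / 0.0542
= 16.3653

16.3653


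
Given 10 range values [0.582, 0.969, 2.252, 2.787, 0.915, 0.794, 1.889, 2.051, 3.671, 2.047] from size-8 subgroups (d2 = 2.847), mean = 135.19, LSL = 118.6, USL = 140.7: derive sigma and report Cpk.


R_bar = (0.582 + 0.969 + 2.252 + 2.787 + 0.915 + 0.794 + 1.889 + 2.051 + 3.671 + 2.047) / 10 = 1.7957
sigma = R_bar / d2 = 1.7957 / 2.847 = 0.63073411
Cp = (USL - LSL)/(6*sigma) = (140.7 - 118.6)/(6*0.63073411) = 5.8398
Cpu = (140.7 - 135.19)/(3*0.63073411) = 2.9120
Cpl = (135.19 - 118.6)/(3*0.63073411) = 8.7676
Cpk = min(Cpu, Cpl) = 2.9120

2.9120


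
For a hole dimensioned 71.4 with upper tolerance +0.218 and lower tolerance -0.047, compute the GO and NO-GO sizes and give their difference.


GO = nominal - lower_tol (smallest hole = maximum material condition)
GO = 71.4 - 0.047 = 71.353
NO-GO = nominal + upper_tol (largest hole = least material condition)
NO-GO = 71.4 + 0.218 = 71.618
spread = NO-GO - GO = 71.618 - 71.353 = 0.2650

0.2650


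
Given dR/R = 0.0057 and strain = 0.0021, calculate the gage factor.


GF = (dR/R) / epsilon
= 0.0057 / 0.0021
= 2.7143

2.7143


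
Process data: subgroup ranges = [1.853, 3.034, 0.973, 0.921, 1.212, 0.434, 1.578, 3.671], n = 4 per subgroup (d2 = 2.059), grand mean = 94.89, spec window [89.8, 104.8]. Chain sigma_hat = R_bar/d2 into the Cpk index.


R_bar = (1.853 + 3.034 + 0.973 + 0.921 + 1.212 + 0.434 + 1.578 + 3.671) / 8 = 1.7095
sigma = R_bar / d2 = 1.7095 / 2.059 = 0.83025741
Cp = (USL - LSL)/(6*sigma) = (104.8 - 89.8)/(6*0.83025741) = 3.0111
Cpu = (104.8 - 94.89)/(3*0.83025741) = 3.9787
Cpl = (94.89 - 89.8)/(3*0.83025741) = 2.0435
Cpk = min(Cpu, Cpl) = 2.0435

2.0435


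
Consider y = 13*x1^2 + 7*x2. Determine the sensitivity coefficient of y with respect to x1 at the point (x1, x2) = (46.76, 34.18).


y = 13*x1^2 + 7*x2
dy/dx1 = 2*13*x1
Evaluate at x1 = 46.76: c1 = 26 * 46.76
c1 = 1215.7600

1215.7600


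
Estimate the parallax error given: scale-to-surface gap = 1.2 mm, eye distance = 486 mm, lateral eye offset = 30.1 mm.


error = h * offset / d
= 1.2 * 30.1 / 486
= 0.0743

0.0743


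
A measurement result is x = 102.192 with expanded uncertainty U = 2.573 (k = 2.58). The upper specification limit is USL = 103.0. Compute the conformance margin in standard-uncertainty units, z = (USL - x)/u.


u = U / k = 2.573 / 2.58 = 0.99728682
margin = |USL - x| = |103.0 - 102.192| = 0.808
z = margin / u = 0.808 / 0.99728682
z = 0.8102

0.8102


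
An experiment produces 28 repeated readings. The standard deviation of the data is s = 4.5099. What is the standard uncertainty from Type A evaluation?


u_A = s / sqrt(n)
u_A = 4.5099 / sqrt(28)
u_A = 4.5099 / 5.2915026
u_A = 0.8523

0.8523


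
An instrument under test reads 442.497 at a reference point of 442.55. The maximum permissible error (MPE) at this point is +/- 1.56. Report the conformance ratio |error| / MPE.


e = indication - reference = 442.497 - 442.55 = -0.0530
|e| = 0.0530
ratio = |e| / MPE = 0.0530 / 1.56
ratio = 0.0340

0.0340


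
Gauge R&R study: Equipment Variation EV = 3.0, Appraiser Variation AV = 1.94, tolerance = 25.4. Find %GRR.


GRR = sqrt(EV^2 + AV^2) = sqrt(3.0^2 + 1.94^2) = 3.5726181
%GRR = GRR / tol * 100 = 3.5726181 / 25.4 * 100
%GRR = 14.0654

14.0654


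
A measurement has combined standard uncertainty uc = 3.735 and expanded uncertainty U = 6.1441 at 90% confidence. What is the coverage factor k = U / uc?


k = U / uc
k = 6.1441 / 3.735
k = 1.645

1.645


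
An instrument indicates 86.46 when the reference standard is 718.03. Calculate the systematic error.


Systematic error = measured - true
= 86.46 - 718.03
= -631.5700

-631.5700


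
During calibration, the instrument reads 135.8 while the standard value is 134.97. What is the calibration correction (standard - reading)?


Correction = standard - reading
= 134.97 - 135.8
= -0.8300

-0.8300


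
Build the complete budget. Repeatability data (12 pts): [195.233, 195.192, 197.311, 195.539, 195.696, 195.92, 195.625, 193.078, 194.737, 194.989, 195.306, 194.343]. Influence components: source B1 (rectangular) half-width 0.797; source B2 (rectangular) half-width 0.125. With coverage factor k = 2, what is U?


mean = (195.233 + 195.192 + 197.311 + 195.539 + 195.696 + 195.92 + 195.625 + 193.078 + 194.737 + 194.989 + 195.306 + 194.343) / 12 = 195.2474167
s = sqrt(sum((x - mean)^2)/(n-1)) = 0.99990522
u_A = s / sqrt(n) = 0.99990522 / sqrt(12) = 0.28864777
u_B1 = 0.797 / sqrt(3) = 0.46014816
u_B2 = 0.125 / sqrt(3) = 0.072168784
uc = sqrt(0.28864777^2 + 0.46014816^2 + 0.072168784^2) = 0.54796186
U = k * uc = 2 * 0.54796186
U = 1.0959

1.0959


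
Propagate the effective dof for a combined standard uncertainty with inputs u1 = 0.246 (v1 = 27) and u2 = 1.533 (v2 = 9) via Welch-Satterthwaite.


uc = sqrt(u1^2 + u2^2) = sqrt(0.246^2 + 1.533^2) = 1.5526123
v_eff = uc^4 / (u1^4/v1 + u2^4/v2)
= 1.5526123^4 / (0.246^4/27 + 1.533^4/9)
= 5.8110162 / 0.61379323
v_eff = 9.4674

9.4674


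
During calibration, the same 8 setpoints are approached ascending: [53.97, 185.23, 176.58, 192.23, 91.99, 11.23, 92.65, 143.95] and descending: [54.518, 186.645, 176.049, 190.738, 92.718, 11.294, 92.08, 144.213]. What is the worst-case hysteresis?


|53.97 - 54.518| = 0.5480
|185.23 - 186.645| = 1.4150
|176.58 - 176.049| = 0.5310
|192.23 - 190.738| = 1.4920
|91.99 - 92.718| = 0.7280
|11.23 - 11.294| = 0.0640
|92.65 - 92.08| = 0.5700
|143.95 - 144.213| = 0.2630
hysteresis = max(diffs) = 1.4920

1.4920


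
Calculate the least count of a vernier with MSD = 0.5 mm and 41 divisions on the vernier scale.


LC = MSD / n_div
= 0.5 / 41
= 0.0122

0.0122


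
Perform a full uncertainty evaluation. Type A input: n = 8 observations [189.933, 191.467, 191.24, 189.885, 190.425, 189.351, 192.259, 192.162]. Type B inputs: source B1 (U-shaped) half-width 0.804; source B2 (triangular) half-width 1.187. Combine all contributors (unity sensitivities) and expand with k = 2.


mean = (189.933 + 191.467 + 191.24 + 189.885 + 190.425 + 189.351 + 192.259 + 192.162) / 8 = 190.84025
s = sqrt(sum((x - mean)^2)/(n-1)) = 1.0979457
u_A = s / sqrt(n) = 1.0979457 / sqrt(8) = 0.38818242
u_B1 = 0.804 / sqrt(2) = 0.56851385
u_B2 = 1.187 / sqrt(6) = 0.48459072
uc = sqrt(0.38818242^2 + 0.56851385^2 + 0.48459072^2) = 0.84185614
U = k * uc = 2 * 0.84185614
U = 1.6837

1.6837


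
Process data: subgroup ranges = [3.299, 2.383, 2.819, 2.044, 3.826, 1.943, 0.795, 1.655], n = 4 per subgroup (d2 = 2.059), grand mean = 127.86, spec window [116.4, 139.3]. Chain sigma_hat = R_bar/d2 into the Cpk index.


R_bar = (3.299 + 2.383 + 2.819 + 2.044 + 3.826 + 1.943 + 0.795 + 1.655) / 8 = 2.3455
sigma = R_bar / d2 = 2.3455 / 2.059 = 1.1391452
Cp = (USL - LSL)/(6*sigma) = (139.3 - 116.4)/(6*1.1391452) = 3.3505
Cpu = (139.3 - 127.86)/(3*1.1391452) = 3.3475
Cpl = (127.86 - 116.4)/(3*1.1391452) = 3.3534
Cpk = min(Cpu, Cpl) = 3.3475

3.3475


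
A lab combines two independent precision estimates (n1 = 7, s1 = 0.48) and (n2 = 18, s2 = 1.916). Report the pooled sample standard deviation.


s_p = sqrt(((n1-1)*s1^2 + (n2-1)*s2^2) / (n1+n2-2))
numerator = (7-1)*0.48^2 + (18-1)*1.916^2 = 1.3824 + 62.407952 = 63.790352
denominator = 7 + 18 - 2 = 23
s_p^2 = 63.790352 / 23 = 2.7734936
s_p = sqrt(2.7734936) = 1.6654

1.6654


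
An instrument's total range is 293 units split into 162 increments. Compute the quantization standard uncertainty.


resolution = range / divisions
resolution = 293 / 162 = 1.808642
u_res = resolution / (2*sqrt(3))
u_res = 1.808642 / 3.4641016
u_res = 0.5221

0.5221


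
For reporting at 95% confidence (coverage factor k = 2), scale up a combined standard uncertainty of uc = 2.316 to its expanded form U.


U = k * uc
U = 2 * 2.316
U = 4.6320

4.6320


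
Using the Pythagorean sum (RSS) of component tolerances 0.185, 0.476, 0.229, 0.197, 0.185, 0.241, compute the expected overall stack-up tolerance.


RSS = sqrt(0.185^2 + 0.476^2 + 0.229^2 + 0.197^2 + 0.185^2 + 0.241^2)
= sqrt(0.444357)
= 0.6666

0.6666


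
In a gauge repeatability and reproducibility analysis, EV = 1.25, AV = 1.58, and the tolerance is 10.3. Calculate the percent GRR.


GRR = sqrt(EV^2 + AV^2) = sqrt(1.25^2 + 1.58^2) = 2.0146712
%GRR = GRR / tol * 100 = 2.0146712 / 10.3 * 100
%GRR = 19.5599

19.5599


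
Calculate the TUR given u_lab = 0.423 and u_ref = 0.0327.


TUR = u_lab / u_ref
= 0.423 / 0.0327
= 12.9358

12.9358


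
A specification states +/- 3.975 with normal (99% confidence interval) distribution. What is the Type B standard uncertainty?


u_B = half_width / 2.576
u_B = 3.975 / 2.576
u_B = 1.5431

1.5431


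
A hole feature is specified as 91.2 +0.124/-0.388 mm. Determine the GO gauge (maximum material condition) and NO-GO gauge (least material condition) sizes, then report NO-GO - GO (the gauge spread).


GO = nominal - lower_tol (smallest hole = maximum material condition)
GO = 91.2 - 0.388 = 90.812
NO-GO = nominal + upper_tol (largest hole = least material condition)
NO-GO = 91.2 + 0.124 = 91.324
spread = NO-GO - GO = 91.324 - 90.812 = 0.5120

0.5120


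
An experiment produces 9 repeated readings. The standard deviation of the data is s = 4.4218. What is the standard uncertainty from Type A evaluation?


u_A = s / sqrt(n)
u_A = 4.4218 / sqrt(9)
u_A = 4.4218 / 3
u_A = 1.4739

1.4739


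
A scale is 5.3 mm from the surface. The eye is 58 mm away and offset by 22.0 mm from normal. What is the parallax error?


error = h * offset / d
= 5.3 * 22.0 / 58
= 2.0103

2.0103


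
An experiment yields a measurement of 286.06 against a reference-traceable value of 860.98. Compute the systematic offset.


Systematic error = measured - true
= 286.06 - 860.98
= -574.9200

-574.9200


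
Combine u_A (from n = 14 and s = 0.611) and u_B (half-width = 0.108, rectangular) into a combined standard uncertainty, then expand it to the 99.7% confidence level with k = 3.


u_A = s / sqrt(n) = 0.611 / sqrt(14) = 0.16329662
u_B = half_width / sqrt(3) = 0.108 / sqrt(3) = 0.062353829
uc = sqrt(u_A^2 + u_B^2) = sqrt(0.16329662^2 + 0.062353829^2) = 0.17479641
U = k * uc = 3 * 0.17479641
U = 0.5244

0.5244


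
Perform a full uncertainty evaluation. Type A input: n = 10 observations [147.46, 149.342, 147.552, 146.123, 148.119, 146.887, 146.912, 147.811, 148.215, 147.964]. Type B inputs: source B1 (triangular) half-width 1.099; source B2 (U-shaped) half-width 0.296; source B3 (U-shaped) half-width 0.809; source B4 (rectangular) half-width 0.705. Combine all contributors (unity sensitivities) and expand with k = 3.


mean = (147.46 + 149.342 + 147.552 + 146.123 + 148.119 + 146.887 + 146.912 + 147.811 + 148.215 + 147.964) / 10 = 147.6385
s = sqrt(sum((x - mean)^2)/(n-1)) = 0.88377288
u_A = s / sqrt(n) = 0.88377288 / sqrt(10) = 0.27947352
u_B1 = 1.099 / sqrt(6) = 0.44866487
u_B2 = 0.296 / sqrt(2) = 0.20930361
u_B3 = 0.809 / sqrt(2) = 0.57204939
u_B4 = 0.705 / sqrt(3) = 0.40703194
uc = sqrt(0.27947352^2 + 0.44866487^2 + 0.20930361^2 + 0.57204939^2 + 0.40703194^2) = 0.90339865
U = k * uc = 3 * 0.90339865
U = 2.7102

2.7102


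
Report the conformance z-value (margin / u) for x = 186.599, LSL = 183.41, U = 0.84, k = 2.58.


u = U / k = 0.84 / 2.58 = 0.3255814
margin = |LSL - x| = |183.41 - 186.599| = 3.189
z = margin / u = 3.189 / 0.3255814
z = 9.7948

9.7948


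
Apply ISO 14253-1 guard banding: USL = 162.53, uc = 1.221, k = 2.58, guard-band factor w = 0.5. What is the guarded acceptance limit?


U = k * uc = 2.58 * 1.221 = 3.15018
guard band g = w * U = 0.5 * 3.15018 = 1.57509
AL = USL - g = 162.53 - 1.57509
AL = 160.9549

160.9549


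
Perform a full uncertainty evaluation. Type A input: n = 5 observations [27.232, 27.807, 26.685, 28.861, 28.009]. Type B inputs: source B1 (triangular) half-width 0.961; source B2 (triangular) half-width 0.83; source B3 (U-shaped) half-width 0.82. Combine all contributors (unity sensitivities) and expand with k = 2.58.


mean = (27.232 + 27.807 + 26.685 + 28.861 + 28.009) / 5 = 27.7188
s = sqrt(sum((x - mean)^2)/(n-1)) = 0.82193868
u_A = s / sqrt(n) = 0.82193868 / sqrt(5) = 0.36758215
u_B1 = 0.961 / sqrt(6) = 0.39232661
u_B2 = 0.83 / sqrt(6) = 0.33884608
u_B3 = 0.82 / sqrt(2) = 0.57982756
uc = sqrt(0.36758215^2 + 0.39232661^2 + 0.33884608^2 + 0.57982756^2) = 0.86026361
U = k * uc = 2.58 * 0.86026361
U = 2.2195

2.2195


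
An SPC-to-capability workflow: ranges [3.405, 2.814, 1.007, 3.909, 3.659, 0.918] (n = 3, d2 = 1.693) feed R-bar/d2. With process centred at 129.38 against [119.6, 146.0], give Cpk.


R_bar = (3.405 + 2.814 + 1.007 + 3.909 + 3.659 + 0.918) / 6 = 2.6186667
sigma = R_bar / d2 = 2.6186667 / 1.693 = 1.5467612
Cp = (USL - LSL)/(6*sigma) = (146.0 - 119.6)/(6*1.5467612) = 2.8447
Cpu = (146.0 - 129.38)/(3*1.5467612) = 3.5817
Cpl = (129.38 - 119.6)/(3*1.5467612) = 2.1076
Cpk = min(Cpu, Cpl) = 2.1076

2.1076


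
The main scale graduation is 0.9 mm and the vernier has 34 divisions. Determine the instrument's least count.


LC = MSD / n_div
= 0.9 / 34
= 0.0265

0.0265


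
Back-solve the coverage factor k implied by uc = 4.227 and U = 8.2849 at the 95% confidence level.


k = U / uc
k = 8.2849 / 4.227
k = 1.96

1.96


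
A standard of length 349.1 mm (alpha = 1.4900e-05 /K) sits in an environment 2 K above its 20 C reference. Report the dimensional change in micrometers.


dL = L * alpha * dT
= 349.1 * 1.4900e-05 * 2
= 0.0104032 mm
dL_um = 0.0104032 * 1000 = 10.4032 um

10.4032


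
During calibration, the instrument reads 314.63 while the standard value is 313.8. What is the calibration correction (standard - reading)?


Correction = standard - reading
= 313.8 - 314.63
= -0.8300

-0.8300


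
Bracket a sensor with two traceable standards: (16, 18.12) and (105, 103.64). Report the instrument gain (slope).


slope = (y2 - y1) / (x2 - x1)
= (103.64 - 18.12) / (105 - 16)
= 85.5200 / 89
= 0.9609

0.9609


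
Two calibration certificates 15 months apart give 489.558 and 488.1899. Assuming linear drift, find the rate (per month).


rate = (v2 - v1) / months
= (488.1899 - 489.558) / 15
= -1.3681 / 15
= -0.0912

-0.0912


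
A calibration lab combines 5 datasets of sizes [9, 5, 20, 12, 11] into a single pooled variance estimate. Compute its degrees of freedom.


nu = sum_i (n_i - 1)
nu = ((9 - 1) + (5 - 1) + (20 - 1) + (12 - 1) + (11 - 1))
nu = 8 + 4 + 19 + 11 + 10
nu = 52

52


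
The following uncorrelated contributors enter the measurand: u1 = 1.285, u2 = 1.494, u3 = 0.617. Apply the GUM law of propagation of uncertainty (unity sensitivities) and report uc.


uc = sqrt(1.285^2 + 1.494^2 + 0.617^2)
uc = sqrt(4.26395)
uc = 2.0649

2.0649


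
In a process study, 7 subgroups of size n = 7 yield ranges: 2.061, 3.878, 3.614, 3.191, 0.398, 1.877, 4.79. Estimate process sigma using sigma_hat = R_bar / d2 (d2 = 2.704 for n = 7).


R_bar = (2.061 + 3.878 + 3.614 + 3.191 + 0.398 + 1.877 + 4.79) / 7
R_bar = 19.809 / 7 = 2.8298571
sigma_hat = R_bar / d2 = 2.8298571 / 2.704 = 1.0465

1.0465


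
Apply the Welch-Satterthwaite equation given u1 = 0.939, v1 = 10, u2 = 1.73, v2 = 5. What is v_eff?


uc = sqrt(u1^2 + u2^2) = sqrt(0.939^2 + 1.73^2) = 1.9684057
v_eff = uc^4 / (u1^4/v1 + u2^4/v2)
= 1.9684057^4 / (0.939^4/10 + 1.73^4/5)
= 15.012688 / 1.8692333
v_eff = 8.0315

8.0315


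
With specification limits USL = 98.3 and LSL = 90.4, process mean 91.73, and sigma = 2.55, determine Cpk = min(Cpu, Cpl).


Cpu = (USL - mean) / (3*sigma) = (98.3 - 91.73) / (3*2.55) = 0.8588
Cpl = (mean - LSL) / (3*sigma) = (91.73 - 90.4) / (3*2.55) = 0.1739
Cpk = min(Cpu, Cpl) = 0.1739

0.1739


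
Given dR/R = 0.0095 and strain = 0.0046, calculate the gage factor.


GF = (dR/R) / epsilon
= 0.0095 / 0.0046
= 2.0652

2.0652


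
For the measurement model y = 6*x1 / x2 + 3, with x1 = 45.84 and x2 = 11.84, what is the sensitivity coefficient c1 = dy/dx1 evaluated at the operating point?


y = 6*x1 / x2 + 3
dy/dx1 = 6/x2
Evaluate at x2 = 11.84: c1 = 6 / 11.84
c1 = 0.5068

0.5068


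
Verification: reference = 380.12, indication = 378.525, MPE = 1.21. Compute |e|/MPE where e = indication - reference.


e = indication - reference = 378.525 - 380.12 = -1.5950
|e| = 1.5950
ratio = |e| / MPE = 1.5950 / 1.21
ratio = 1.3182

1.3182


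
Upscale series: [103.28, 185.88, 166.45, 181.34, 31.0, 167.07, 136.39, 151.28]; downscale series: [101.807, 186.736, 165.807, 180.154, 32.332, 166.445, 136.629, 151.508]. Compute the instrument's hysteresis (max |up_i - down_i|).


|103.28 - 101.807| = 1.4730
|185.88 - 186.736| = 0.8560
|166.45 - 165.807| = 0.6430
|181.34 - 180.154| = 1.1860
|31.0 - 32.332| = 1.3320
|167.07 - 166.445| = 0.6250
|136.39 - 136.629| = 0.2390
|151.28 - 151.508| = 0.2280
hysteresis = max(diffs) = 1.4730

1.4730


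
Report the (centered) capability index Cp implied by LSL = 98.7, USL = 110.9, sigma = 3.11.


Cp = (USL - LSL) / (6 * sigma)
= (110.9 - 98.7) / (6 * 3.11)
= 12.2000 / 18.6600
= 0.6538

0.6538


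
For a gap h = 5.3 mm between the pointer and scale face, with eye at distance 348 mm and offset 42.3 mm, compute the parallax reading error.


error = h * offset / d
= 5.3 * 42.3 / 348
= 0.6442

0.6442


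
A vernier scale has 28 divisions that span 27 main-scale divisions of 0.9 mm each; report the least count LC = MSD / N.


LC = MSD / n_div
= 0.9 / 28
= 0.0321

0.0321


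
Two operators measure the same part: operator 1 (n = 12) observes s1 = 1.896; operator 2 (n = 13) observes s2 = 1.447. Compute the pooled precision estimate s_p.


s_p = sqrt(((n1-1)*s1^2 + (n2-1)*s2^2) / (n1+n2-2))
numerator = (12-1)*1.896^2 + (13-1)*1.447^2 = 39.542976 + 25.125708 = 64.668684
denominator = 12 + 13 - 2 = 23
s_p^2 = 64.668684 / 23 = 2.8116819
s_p = sqrt(2.8116819) = 1.6768

1.6768


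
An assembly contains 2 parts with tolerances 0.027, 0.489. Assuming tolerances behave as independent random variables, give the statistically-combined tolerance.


RSS = sqrt(0.027^2 + 0.489^2)
= sqrt(0.23985)
= 0.4897

0.4897


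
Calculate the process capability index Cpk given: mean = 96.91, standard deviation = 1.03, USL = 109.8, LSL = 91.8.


Cpu = (USL - mean) / (3*sigma) = (109.8 - 96.91) / (3*1.03) = 4.1715
Cpl = (mean - LSL) / (3*sigma) = (96.91 - 91.8) / (3*1.03) = 1.6537
Cpk = min(Cpu, Cpl) = 1.6537

1.6537


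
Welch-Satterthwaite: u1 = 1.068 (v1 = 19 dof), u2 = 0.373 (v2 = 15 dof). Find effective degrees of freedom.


uc = sqrt(u1^2 + u2^2) = sqrt(1.068^2 + 0.373^2) = 1.1312617
v_eff = uc^4 / (u1^4/v1 + u2^4/v2)
= 1.1312617^4 / (1.068^4/19 + 0.373^4/15)
= 1.6377678 / 0.069765359
v_eff = 23.4754

23.4754


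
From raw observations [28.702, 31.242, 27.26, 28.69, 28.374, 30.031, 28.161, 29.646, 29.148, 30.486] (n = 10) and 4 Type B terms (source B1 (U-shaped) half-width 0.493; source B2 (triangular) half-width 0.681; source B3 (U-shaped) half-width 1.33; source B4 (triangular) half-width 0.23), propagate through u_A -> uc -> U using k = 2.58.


mean = (28.702 + 31.242 + 27.26 + 28.69 + 28.374 + 30.031 + 28.161 + 29.646 + 29.148 + 30.486) / 10 = 29.174
s = sqrt(sum((x - mean)^2)/(n-1)) = 1.1898871
u_A = s / sqrt(n) = 1.1898871 / sqrt(10) = 0.37627534
u_B1 = 0.493 / sqrt(2) = 0.34860364
u_B2 = 0.681 / sqrt(6) = 0.27801709
u_B3 = 1.33 / sqrt(2) = 0.94045202
u_B4 = 0.23 / sqrt(6) = 0.093897107
uc = sqrt(0.37627534^2 + 0.34860364^2 + 0.27801709^2 + 0.94045202^2 + 0.093897107^2) = 1.110706
U = k * uc = 2.58 * 1.110706
U = 2.8656

2.8656


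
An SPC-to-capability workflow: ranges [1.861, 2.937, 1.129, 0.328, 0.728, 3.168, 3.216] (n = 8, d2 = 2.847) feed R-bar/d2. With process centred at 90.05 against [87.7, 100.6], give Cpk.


R_bar = (1.861 + 2.937 + 1.129 + 0.328 + 0.728 + 3.168 + 3.216) / 7 = 1.9095714
sigma = R_bar / d2 = 1.9095714 / 2.847 = 0.67073109
Cp = (USL - LSL)/(6*sigma) = (100.6 - 87.7)/(6*0.67073109) = 3.2055
Cpu = (100.6 - 90.05)/(3*0.67073109) = 5.2430
Cpl = (90.05 - 87.7)/(3*0.67073109) = 1.1679
Cpk = min(Cpu, Cpl) = 1.1679

1.1679


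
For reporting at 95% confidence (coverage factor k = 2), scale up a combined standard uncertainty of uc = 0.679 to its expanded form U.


U = k * uc
U = 2 * 0.679
U = 1.3580

1.3580


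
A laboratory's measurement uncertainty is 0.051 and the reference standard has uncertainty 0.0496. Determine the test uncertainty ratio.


TUR = u_lab / u_ref
= 0.051 / 0.0496
= 1.0282

1.0282


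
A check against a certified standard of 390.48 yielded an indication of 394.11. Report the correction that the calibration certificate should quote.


Correction = standard - reading
= 390.48 - 394.11
= -3.6300

-3.6300


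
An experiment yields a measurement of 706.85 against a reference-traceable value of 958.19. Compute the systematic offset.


Systematic error = measured - true
= 706.85 - 958.19
= -251.3400

-251.3400


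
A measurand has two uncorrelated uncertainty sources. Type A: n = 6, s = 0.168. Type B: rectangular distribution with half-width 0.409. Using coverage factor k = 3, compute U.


u_A = s / sqrt(n) = 0.168 / sqrt(6) = 0.068585713
u_B = half_width / sqrt(3) = 0.409 / sqrt(3) = 0.23613626
uc = sqrt(u_A^2 + u_B^2) = sqrt(0.068585713^2 + 0.23613626^2) = 0.24589496
U = k * uc = 3 * 0.24589496
U = 0.7377

0.7377


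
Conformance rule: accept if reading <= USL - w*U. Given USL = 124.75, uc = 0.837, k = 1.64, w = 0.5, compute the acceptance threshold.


U = k * uc = 1.64 * 0.837 = 1.37268
guard band g = w * U = 0.5 * 1.37268 = 0.68634
AL = USL - g = 124.75 - 0.68634
AL = 124.0637

124.0637


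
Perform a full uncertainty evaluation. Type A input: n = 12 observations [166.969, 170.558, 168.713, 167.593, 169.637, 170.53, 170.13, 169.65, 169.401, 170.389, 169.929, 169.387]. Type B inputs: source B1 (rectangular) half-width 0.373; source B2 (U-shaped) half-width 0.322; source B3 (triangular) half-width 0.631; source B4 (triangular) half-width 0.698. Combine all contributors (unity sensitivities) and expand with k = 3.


mean = (166.969 + 170.558 + 168.713 + 167.593 + 169.637 + 170.53 + 170.13 + 169.65 + 169.401 + 170.389 + 169.929 + 169.387) / 12 = 169.4071667
s = sqrt(sum((x - mean)^2)/(n-1)) = 1.1351383
u_A = s / sqrt(n) = 1.1351383 / sqrt(12) = 0.3276862
u_B1 = 0.373 / sqrt(3) = 0.21535165
u_B2 = 0.322 / sqrt(2) = 0.22768838
u_B3 = 0.631 / sqrt(6) = 0.25760467
u_B4 = 0.698 / sqrt(6) = 0.28495731
uc = sqrt(0.3276862^2 + 0.21535165^2 + 0.22768838^2 + 0.25760467^2 + 0.28495731^2) = 0.59427049
U = k * uc = 3 * 0.59427049
U = 1.7828

1.7828


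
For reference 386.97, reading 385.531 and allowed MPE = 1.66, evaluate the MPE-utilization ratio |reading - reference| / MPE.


e = indication - reference = 385.531 - 386.97 = -1.4390
|e| = 1.4390
ratio = |e| / MPE = 1.4390 / 1.66
ratio = 0.8669

0.8669


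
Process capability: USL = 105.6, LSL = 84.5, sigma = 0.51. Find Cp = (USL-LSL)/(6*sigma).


Cp = (USL - LSL) / (6 * sigma)
= (105.6 - 84.5) / (6 * 0.51)
= 21.1000 / 3.0600
= 6.8954

6.8954


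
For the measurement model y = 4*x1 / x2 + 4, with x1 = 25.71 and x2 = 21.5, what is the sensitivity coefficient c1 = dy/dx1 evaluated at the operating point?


y = 4*x1 / x2 + 4
dy/dx1 = 4/x2
Evaluate at x2 = 21.5: c1 = 4 / 21.5
c1 = 0.1860

0.1860


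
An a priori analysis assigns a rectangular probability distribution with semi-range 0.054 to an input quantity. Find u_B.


u_B = half_width / sqrt(3)
u_B = 0.054 / 1.7320508
u_B = 0.0312

0.0312


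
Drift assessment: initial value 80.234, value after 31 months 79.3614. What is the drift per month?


rate = (v2 - v1) / months
= (79.3614 - 80.234) / 31
= -0.8726 / 31
= -0.0281

-0.0281


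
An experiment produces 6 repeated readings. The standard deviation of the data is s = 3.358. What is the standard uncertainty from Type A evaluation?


u_A = s / sqrt(n)
u_A = 3.358 / sqrt(6)
u_A = 3.358 / 2.4494897
u_A = 1.3709

1.3709


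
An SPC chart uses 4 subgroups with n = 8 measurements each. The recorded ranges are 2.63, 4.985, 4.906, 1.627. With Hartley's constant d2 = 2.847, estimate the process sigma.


R_bar = (2.63 + 4.985 + 4.906 + 1.627) / 4
R_bar = 14.148 / 4 = 3.537
sigma_hat = R_bar / d2 = 3.537 / 2.847 = 1.2424

1.2424


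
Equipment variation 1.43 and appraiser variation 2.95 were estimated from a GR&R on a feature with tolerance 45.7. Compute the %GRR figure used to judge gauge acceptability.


GRR = sqrt(EV^2 + AV^2) = sqrt(1.43^2 + 2.95^2) = 3.2783227
%GRR = GRR / tol * 100 = 3.2783227 / 45.7 * 100
%GRR = 7.1736

7.1736


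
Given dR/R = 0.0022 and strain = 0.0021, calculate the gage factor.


GF = (dR/R) / epsilon
= 0.0022 / 0.0021
= 1.0476

1.0476


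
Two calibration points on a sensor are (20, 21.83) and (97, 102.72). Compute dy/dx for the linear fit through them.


slope = (y2 - y1) / (x2 - x1)
= (102.72 - 21.83) / (97 - 20)
= 80.8900 / 77
= 1.0505

1.0505


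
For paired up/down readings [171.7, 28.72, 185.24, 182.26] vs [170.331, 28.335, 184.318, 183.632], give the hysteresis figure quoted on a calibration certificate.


|171.7 - 170.331| = 1.3690
|28.72 - 28.335| = 0.3850
|185.24 - 184.318| = 0.9220
|182.26 - 183.632| = 1.3720
hysteresis = max(diffs) = 1.3720

1.3720


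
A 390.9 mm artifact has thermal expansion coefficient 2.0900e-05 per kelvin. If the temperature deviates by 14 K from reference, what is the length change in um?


dL = L * alpha * dT
= 390.9 * 2.0900e-05 * 14
= 0.1143773 mm
dL_um = 0.1143773 * 1000 = 114.3773 um

114.3773


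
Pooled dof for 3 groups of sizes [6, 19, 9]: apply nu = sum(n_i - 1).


nu = sum_i (n_i - 1)
nu = ((6 - 1) + (19 - 1) + (9 - 1))
nu = 5 + 18 + 8
nu = 31

31


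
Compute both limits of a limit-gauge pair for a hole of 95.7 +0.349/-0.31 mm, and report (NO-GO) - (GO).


GO = nominal - lower_tol (smallest hole = maximum material condition)
GO = 95.7 - 0.31 = 95.39
NO-GO = nominal + upper_tol (largest hole = least material condition)
NO-GO = 95.7 + 0.349 = 96.049
spread = NO-GO - GO = 96.049 - 95.39 = 0.6590

0.6590


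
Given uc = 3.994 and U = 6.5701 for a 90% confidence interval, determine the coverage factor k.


k = U / uc
k = 6.5701 / 3.994
k = 1.645

1.645


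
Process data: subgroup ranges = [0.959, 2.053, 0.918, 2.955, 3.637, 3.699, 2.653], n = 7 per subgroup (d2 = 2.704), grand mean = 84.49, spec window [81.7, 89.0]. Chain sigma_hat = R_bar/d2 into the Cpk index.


R_bar = (0.959 + 2.053 + 0.918 + 2.955 + 3.637 + 3.699 + 2.653) / 7 = 2.4105714
sigma = R_bar / d2 = 2.4105714 / 2.704 = 0.89148351
Cp = (USL - LSL)/(6*sigma) = (89.0 - 81.7)/(6*0.89148351) = 1.3648
Cpu = (89.0 - 84.49)/(3*0.89148351) = 1.6863
Cpl = (84.49 - 81.7)/(3*0.89148351) = 1.0432
Cpk = min(Cpu, Cpl) = 1.0432

1.0432


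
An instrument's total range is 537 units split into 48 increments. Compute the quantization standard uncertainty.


resolution = range / divisions
resolution = 537 / 48 = 11.1875
u_res = resolution / (2*sqrt(3))
u_res = 11.1875 / 3.4641016
u_res = 3.2296

3.2296


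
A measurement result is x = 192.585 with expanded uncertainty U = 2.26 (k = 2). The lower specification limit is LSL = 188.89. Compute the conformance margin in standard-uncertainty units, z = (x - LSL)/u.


u = U / k = 2.26 / 2 = 1.13
margin = |LSL - x| = |188.89 - 192.585| = 3.695
z = margin / u = 3.695 / 1.13
z = 3.2699

3.2699


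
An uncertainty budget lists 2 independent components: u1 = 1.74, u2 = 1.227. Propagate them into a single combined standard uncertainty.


uc = sqrt(1.74^2 + 1.227^2)
uc = sqrt(4.533129)
uc = 2.1291

2.1291


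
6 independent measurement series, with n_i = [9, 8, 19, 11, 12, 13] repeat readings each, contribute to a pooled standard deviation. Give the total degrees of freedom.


nu = sum_i (n_i - 1)
nu = ((9 - 1) + (8 - 1) + (19 - 1) + (11 - 1) + (12 - 1) + (13 - 1))
nu = 8 + 7 + 18 + 10 + 11 + 12
nu = 66

66


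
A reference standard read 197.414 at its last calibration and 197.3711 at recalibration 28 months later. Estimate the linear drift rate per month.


rate = (v2 - v1) / months
= (197.3711 - 197.414) / 28
= -0.0429 / 28
= -0.0015

-0.0015


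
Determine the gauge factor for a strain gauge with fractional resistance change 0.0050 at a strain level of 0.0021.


GF = (dR/R) / epsilon
= 0.0050 / 0.0021
= 2.3810

2.3810


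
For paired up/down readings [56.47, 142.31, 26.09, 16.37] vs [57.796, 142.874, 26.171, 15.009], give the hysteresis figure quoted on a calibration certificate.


|56.47 - 57.796| = 1.3260
|142.31 - 142.874| = 0.5640
|26.09 - 26.171| = 0.0810
|16.37 - 15.009| = 1.3610
hysteresis = max(diffs) = 1.3610

1.3610


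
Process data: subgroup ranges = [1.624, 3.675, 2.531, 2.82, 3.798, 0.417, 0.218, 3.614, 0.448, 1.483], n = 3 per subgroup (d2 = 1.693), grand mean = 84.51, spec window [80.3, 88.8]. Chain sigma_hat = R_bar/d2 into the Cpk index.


R_bar = (1.624 + 3.675 + 2.531 + 2.82 + 3.798 + 0.417 + 0.218 + 3.614 + 0.448 + 1.483) / 10 = 2.0628
sigma = R_bar / d2 = 2.0628 / 1.693 = 1.2184288
Cp = (USL - LSL)/(6*sigma) = (88.8 - 80.3)/(6*1.2184288) = 1.1627
Cpu = (88.8 - 84.51)/(3*1.2184288) = 1.1736
Cpl = (84.51 - 80.3)/(3*1.2184288) = 1.1518
Cpk = min(Cpu, Cpl) = 1.1518

1.1518


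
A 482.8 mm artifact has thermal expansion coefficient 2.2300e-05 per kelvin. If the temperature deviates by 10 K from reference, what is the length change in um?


dL = L * alpha * dT
= 482.8 * 2.2300e-05 * 10
= 0.1076644 mm
dL_um = 0.1076644 * 1000 = 107.6644 um

107.6644


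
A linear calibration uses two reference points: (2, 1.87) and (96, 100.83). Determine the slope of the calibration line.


slope = (y2 - y1) / (x2 - x1)
= (100.83 - 1.87) / (96 - 2)
= 98.9600 / 94
= 1.0528

1.0528


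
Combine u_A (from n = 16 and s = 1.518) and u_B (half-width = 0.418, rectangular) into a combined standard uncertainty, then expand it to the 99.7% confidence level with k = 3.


u_A = s / sqrt(n) = 1.518 / sqrt(16) = 0.3795
u_B = half_width / sqrt(3) = 0.418 / sqrt(3) = 0.24133241
uc = sqrt(u_A^2 + u_B^2) = sqrt(0.3795^2 + 0.24133241^2) = 0.44973501
U = k * uc = 3 * 0.44973501
U = 1.3492

1.3492


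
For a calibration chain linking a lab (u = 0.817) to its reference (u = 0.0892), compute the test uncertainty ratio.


TUR = u_lab / u_ref
= 0.817 / 0.0892
= 9.1592

9.1592


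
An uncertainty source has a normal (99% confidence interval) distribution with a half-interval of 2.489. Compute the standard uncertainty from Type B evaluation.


u_B = half_width / 2.576
u_B = 2.489 / 2.576
u_B = 0.9662

0.9662


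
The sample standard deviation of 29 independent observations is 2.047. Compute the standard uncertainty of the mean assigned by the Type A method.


u_A = s / sqrt(n)
u_A = 2.047 / sqrt(29)
u_A = 2.047 / 5.3851648
u_A = 0.3801

0.3801


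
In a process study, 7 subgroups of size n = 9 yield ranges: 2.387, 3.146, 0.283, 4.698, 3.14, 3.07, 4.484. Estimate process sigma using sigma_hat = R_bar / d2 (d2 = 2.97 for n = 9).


R_bar = (2.387 + 3.146 + 0.283 + 4.698 + 3.14 + 3.07 + 4.484) / 7
R_bar = 21.208 / 7 = 3.0297143
sigma_hat = R_bar / d2 = 3.0297143 / 2.97 = 1.0201

1.0201


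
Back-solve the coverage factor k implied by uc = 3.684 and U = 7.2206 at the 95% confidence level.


k = U / uc
k = 7.2206 / 3.684
k = 1.96

1.96


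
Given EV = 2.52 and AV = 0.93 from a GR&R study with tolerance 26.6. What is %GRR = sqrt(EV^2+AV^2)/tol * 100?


GRR = sqrt(EV^2 + AV^2) = sqrt(2.52^2 + 0.93^2) = 2.686131
%GRR = GRR / tol * 100 = 2.686131 / 26.6 * 100
%GRR = 10.0982

10.0982


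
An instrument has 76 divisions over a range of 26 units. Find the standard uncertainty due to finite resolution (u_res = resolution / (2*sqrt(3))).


resolution = range / divisions
resolution = 26 / 76 = 0.34210526
u_res = resolution / (2*sqrt(3))
u_res = 0.34210526 / 3.4641016
u_res = 0.0988

0.0988


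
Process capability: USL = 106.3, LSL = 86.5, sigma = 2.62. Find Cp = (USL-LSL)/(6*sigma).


Cp = (USL - LSL) / (6 * sigma)
= (106.3 - 86.5) / (6 * 2.62)
= 19.8000 / 15.7200
= 1.2595

1.2595


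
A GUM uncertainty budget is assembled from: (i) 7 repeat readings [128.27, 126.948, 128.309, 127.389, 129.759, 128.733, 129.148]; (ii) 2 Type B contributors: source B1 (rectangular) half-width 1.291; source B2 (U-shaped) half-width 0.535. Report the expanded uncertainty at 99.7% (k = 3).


mean = (128.27 + 126.948 + 128.309 + 127.389 + 129.759 + 128.733 + 129.148) / 7 = 128.3651429
s = sqrt(sum((x - mean)^2)/(n-1)) = 0.97162877
u_A = s / sqrt(n) = 0.97162877 / sqrt(7) = 0.36724116
u_B1 = 1.291 / sqrt(3) = 0.7453592
u_B2 = 0.535 / sqrt(2) = 0.37830213
uc = sqrt(0.36724116^2 + 0.7453592^2 + 0.37830213^2) = 0.91298352
U = k * uc = 3 * 0.91298352
U = 2.7390

2.7390


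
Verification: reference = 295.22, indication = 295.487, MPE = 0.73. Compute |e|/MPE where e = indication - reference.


e = indication - reference = 295.487 - 295.22 = 0.2670
|e| = 0.2670
ratio = |e| / MPE = 0.2670 / 0.73
ratio = 0.3658

0.3658


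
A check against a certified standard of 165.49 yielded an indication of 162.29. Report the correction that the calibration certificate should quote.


Correction = standard - reading
= 165.49 - 162.29
= 3.2000

3.2000


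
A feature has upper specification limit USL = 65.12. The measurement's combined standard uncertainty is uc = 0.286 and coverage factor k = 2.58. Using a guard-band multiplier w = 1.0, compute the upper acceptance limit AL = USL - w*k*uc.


U = k * uc = 2.58 * 0.286 = 0.73788
guard band g = w * U = 1.0 * 0.73788 = 0.73788
AL = USL - g = 65.12 - 0.73788
AL = 64.3821

64.3821


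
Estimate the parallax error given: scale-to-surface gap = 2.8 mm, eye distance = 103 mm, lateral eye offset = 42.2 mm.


error = h * offset / d
= 2.8 * 42.2 / 103
= 1.1472

1.1472


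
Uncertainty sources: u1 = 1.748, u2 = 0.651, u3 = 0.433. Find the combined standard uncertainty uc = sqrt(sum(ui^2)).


uc = sqrt(1.748^2 + 0.651^2 + 0.433^2)
uc = sqrt(3.666794)
uc = 1.9149

1.9149


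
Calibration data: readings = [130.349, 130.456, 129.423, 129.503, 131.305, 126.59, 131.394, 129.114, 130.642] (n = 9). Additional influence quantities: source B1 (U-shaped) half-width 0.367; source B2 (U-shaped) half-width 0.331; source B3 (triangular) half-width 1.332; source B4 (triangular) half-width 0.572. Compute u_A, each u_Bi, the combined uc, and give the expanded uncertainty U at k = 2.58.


mean = (130.349 + 130.456 + 129.423 + 129.503 + 131.305 + 126.59 + 131.394 + 129.114 + 130.642) / 9 = 129.864
s = sqrt(sum((x - mean)^2)/(n-1)) = 1.4669156
u_A = s / sqrt(n) = 1.4669156 / sqrt(9) = 0.48897187
u_B1 = 0.367 / sqrt(2) = 0.25950819
u_B2 = 0.331 / sqrt(2) = 0.23405234
u_B3 = 1.332 / sqrt(6) = 0.54378672
u_B4 = 0.572 / sqrt(6) = 0.23351802
uc = sqrt(0.48897187^2 + 0.25950819^2 + 0.23405234^2 + 0.54378672^2 + 0.23351802^2) = 0.84347682
U = k * uc = 2.58 * 0.84347682
U = 2.1762

2.1762
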